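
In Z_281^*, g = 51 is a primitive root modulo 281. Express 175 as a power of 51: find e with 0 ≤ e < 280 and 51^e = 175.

Baby-step giant-step with m = ceil(sqrt(280)) = 17.
Baby table (51^j mod 281 for j=0..16):
  0:1  1:51  2:72  3:19  4:126  5:244  6:80  7:146
  8:140  9:115  10:245  11:131  12:218  13:159  14:241  15:208
  16:211
Giant step factor: 51^(-17) ≡ 237 (mod 281).
Scan 175·237^i mod 281 for i = 0, 1, …:
  i=0: 175   i=1: 168   i=2: 195   i=3: 131
Match at i=3, j=11: e = 3·17 + 11 = 62.

62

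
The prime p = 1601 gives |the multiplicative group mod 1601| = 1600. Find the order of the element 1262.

800

The order of 1262 must divide p − 1 = 1600 = 2^6 · 5^2.
Divisors: 1, 2, 4, 5, 8, 10, 16, 20, 25, 32, 40, 50, 64, 80, 100, 160, 200, 320, 400, 800, 1600.
Check each in increasing order: 1262^1 ≡ 1262;  1262^2 ≡ 1250;  1262^4 ≡ 1525;  1262^5 ≡ 148;  1262^8 ≡ 973;  1262^10 ≡ 1091;  1262^16 ≡ 538;  1262^20 ≡ 738;  1262^25 ≡ 356;  1262^32 ≡ 1264;  1262^40 ≡ 304;  1262^50 ≡ 257;  1262^64 ≡ 1499;  1262^80 ≡ 1159;  1262^100 ≡ 408;  1262^160 ≡ 42;  1262^200 ≡ 1561;  1262^320 ≡ 163;  1262^400 ≡ 1600;  1262^800 ≡ 1.
Smallest exponent giving 1 is 800.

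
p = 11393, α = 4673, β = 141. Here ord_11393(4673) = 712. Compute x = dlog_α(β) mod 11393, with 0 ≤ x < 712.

422

Baby-step giant-step with m = ceil(sqrt(712)) = 27.
Baby table (4673^j mod 11393 for j=0..26):
  0:1  1:4673  2:7941  3:1292  4:10619  5:6072  6:5886  7:2576
  8:6640  9:5581  10:1436  11:11344  12:10276  13:9646  14:5050  15:3747
  16:10083  17:7804  18:10492  19:5037  20:11356  21:9387  22:2401  23:9161
  24:5852  25:3196  26:10078
Giant step factor: 4673^(-27) ≡ 3261 (mod 11393).
Scan 141·3261^i mod 11393 for i = 0, 1, …:
  i=0: 141   i=1: 4081   i=2: 1117   i=3: 8170
  i=4: 5536   i=5: 6384   i=6: 3213   i=7: 7426
  i=8: 6061   i=9: 9459     …   i=14: 11336
  i=15: 7804
Match at i=15, j=17: x = 15·27 + 17 = 422.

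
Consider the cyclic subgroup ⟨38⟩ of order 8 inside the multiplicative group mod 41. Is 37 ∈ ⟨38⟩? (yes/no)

no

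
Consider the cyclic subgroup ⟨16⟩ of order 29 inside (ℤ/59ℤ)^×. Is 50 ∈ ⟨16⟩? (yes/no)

no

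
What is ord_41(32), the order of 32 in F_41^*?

The order of 32 must divide p − 1 = 40 = 2^3 · 5.
Divisors: 1, 2, 4, 5, 8, 10, 20, 40.
Check each in increasing order: 32^1 ≡ 32;  32^2 ≡ 40;  32^4 ≡ 1.
Smallest exponent giving 1 is 4.

4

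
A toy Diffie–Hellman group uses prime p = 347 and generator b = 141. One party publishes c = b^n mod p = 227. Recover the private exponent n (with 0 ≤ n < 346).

225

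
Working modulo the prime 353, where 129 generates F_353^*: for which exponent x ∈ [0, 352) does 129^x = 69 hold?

Baby-step giant-step with m = ceil(sqrt(352)) = 19.
Baby table (129^j mod 353 for j=0..18):
  0:1  1:129  2:50  3:96  4:29  5:211  6:38  7:313
  8:135  9:118  10:43  11:252  12:32  13:245  14:188  15:248
  16:222  17:45  18:157
Giant step factor: 129^(-19) ≡ 115 (mod 353).
Scan 69·115^i mod 353 for i = 0, 1, …:
  i=0: 69   i=1: 169   i=2: 20   i=3: 182
  i=4: 103   i=5: 196   i=6: 301   i=7: 21
  i=8: 297   i=9: 267     …   i=14: 298
  i=15: 29
Match at i=15, j=4: x = 15·19 + 4 = 289.

289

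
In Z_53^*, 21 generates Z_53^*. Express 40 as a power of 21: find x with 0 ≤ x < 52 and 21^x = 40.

10

Baby-step giant-step with m = ceil(sqrt(52)) = 8.
Baby table (21^j mod 53 for j=0..7):
  0:1  1:21  2:17  3:39  4:24  5:27  6:37  7:35
Giant step factor: 21^(-8) ≡ 15 (mod 53).
Scan 40·15^i mod 53 for i = 0, 1, …:
  i=0: 40   i=1: 17
Match at i=1, j=2: x = 1·8 + 2 = 10.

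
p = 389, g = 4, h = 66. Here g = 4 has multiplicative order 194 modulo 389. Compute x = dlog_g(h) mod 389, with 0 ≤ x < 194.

28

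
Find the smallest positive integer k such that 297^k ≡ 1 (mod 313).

78

The order of 297 must divide p − 1 = 312 = 2^3 · 3 · 13.
Divisors: 1, 2, 3, 4, 6, 8, 12, 13, 24, 26, 39, 52, 78, 104, 156, 312.
Check each in increasing order: 297^1 ≡ 297;  297^2 ≡ 256;  297^3 ≡ 286;  297^4 ≡ 119;  297^6 ≡ 103;  297^8 ≡ 76;  297^12 ≡ 280;  297^13 ≡ 215;  297^24 ≡ 150;  297^26 ≡ 214;  297^39 ≡ 312;  297^52 ≡ 98;  297^78 ≡ 1.
Smallest exponent giving 1 is 78.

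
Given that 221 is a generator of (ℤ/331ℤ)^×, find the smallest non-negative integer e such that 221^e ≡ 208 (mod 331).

31

Baby-step giant-step with m = ceil(sqrt(330)) = 19.
Baby table (221^j mod 331 for j=0..18):
  0:1  1:221  2:184  3:282  4:94  5:252  6:84  7:28
  8:230  9:187  10:283  11:315  12:105  13:35  14:122  15:151
  16:271  17:311  18:214
Giant step factor: 221^(-19) ≡ 314 (mod 331).
Scan 208·314^i mod 331 for i = 0, 1, …:
  i=0: 208   i=1: 105
Match at i=1, j=12: e = 1·19 + 12 = 31.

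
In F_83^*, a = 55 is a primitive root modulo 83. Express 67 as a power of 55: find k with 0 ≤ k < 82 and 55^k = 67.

25

Baby-step giant-step with m = ceil(sqrt(82)) = 10.
Baby table (55^j mod 83 for j=0..9):
  0:1  1:55  2:37  3:43  4:41  5:14  6:23  7:20
  8:21  9:76
Giant step factor: 55^(-10) ≡ 36 (mod 83).
Scan 67·36^i mod 83 for i = 0, 1, …:
  i=0: 67   i=1: 5   i=2: 14
Match at i=2, j=5: k = 2·10 + 5 = 25.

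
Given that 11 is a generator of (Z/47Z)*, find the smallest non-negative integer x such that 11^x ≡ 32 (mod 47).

Baby-step giant-step with m = ceil(sqrt(46)) = 7.
Baby table (11^j mod 47 for j=0..6):
  0:1  1:11  2:27  3:15  4:24  5:29  6:37
Giant step factor: 11^(-7) ≡ 44 (mod 47).
Scan 32·44^i mod 47 for i = 0, 1, …:
  i=0: 32   i=1: 45   i=2: 6   i=3: 29
Match at i=3, j=5: x = 3·7 + 5 = 26.

26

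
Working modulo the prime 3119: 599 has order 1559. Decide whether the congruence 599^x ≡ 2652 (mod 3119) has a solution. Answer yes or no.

yes

2652 ∈ ⟨599⟩ iff 2652^1559 ≡ 1 (mod 3119), since |⟨599⟩| = 1559.
2652^1559 mod 3119 = 1.
Since 1 = 1, 2652 lies in the subgroup.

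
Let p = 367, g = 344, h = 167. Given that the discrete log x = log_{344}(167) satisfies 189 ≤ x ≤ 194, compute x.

Compute 344^189 mod 367 = 167, then multiply by 344 repeatedly:
  344^189=167
Found 167 at exponent 189.

189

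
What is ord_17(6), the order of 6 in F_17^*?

16

The order of 6 must divide p − 1 = 16 = 2^4.
Divisors: 1, 2, 4, 8, 16.
Check each in increasing order: 6^1 ≡ 6;  6^2 ≡ 2;  6^4 ≡ 4;  6^8 ≡ 16;  6^16 ≡ 1.
Smallest exponent giving 1 is 16.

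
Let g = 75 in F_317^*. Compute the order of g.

316

The order of 75 must divide p − 1 = 316 = 2^2 · 79.
Divisors: 1, 2, 4, 79, 158, 316.
Check each in increasing order: 75^1 ≡ 75;  75^2 ≡ 236;  75^4 ≡ 221;  75^79 ≡ 114;  75^158 ≡ 316;  75^316 ≡ 1.
Smallest exponent giving 1 is 316.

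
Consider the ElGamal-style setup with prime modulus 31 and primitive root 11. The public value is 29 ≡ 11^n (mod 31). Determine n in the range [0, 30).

3

Successive powers of 11 modulo 31:
  11^0=1  11^1=11  11^2=28  11^3=29
So 11^3 ≡ 29 (mod 31), giving n = 3.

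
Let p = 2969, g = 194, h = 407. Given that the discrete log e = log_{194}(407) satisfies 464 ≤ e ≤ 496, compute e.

Compute 194^464 mod 2969 = 1017, then multiply by 194 repeatedly:
  194^464=1017  194^465=1344  194^466=2433  194^467=2900  194^468=1459
  194^469=991  194^470=2238  194^471=698  194^472=1807  194^473=216
  194^474=338  194^475=254  194^476=1772  194^477=2333  194^478=1314
  194^479=2551  194^480=2040  194^481=883  194^482=2069  194^483=571
  194^484=921  194^485=534  194^486=2650  194^487=463  194^488=752
  194^489=407
Found 407 at exponent 489.

489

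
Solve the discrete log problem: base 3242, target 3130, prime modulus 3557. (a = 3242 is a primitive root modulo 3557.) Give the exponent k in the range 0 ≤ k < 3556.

Baby-step giant-step with m = ceil(sqrt(3556)) = 60.
Baby table (3242^j mod 3557 for j=0..59):
  0:1  1:3242  2:3186  3:3041  4:2475  5:2915  6:3038  7:3420
  8:471  9:1029  10:3109  11:2397  12:2586  13:3520  14:984  15:3056
  16:1307  17:907  18:2412  19:1418  20:1512  21:358  22:1054  23:2348
  24:236  25:357  26:1369  27:2719  28:752  29:1439  30:2011  31:3238
  32:889  33:968  34:982  35:129  36:2049  37:1939  38:1019  39:2702
  40:2550  41:632  42:112  43:290  44:1132  45:2677  46:3311  47:2793
  48:2341  49:2441  50:2954  51:1424  52:3179  53:1689  54:1515  55:2970
  56:3498  57:800  58:547  59:1988
Giant step factor: 3242^(-60) ≡ 473 (mod 3557).
Scan 3130·473^i mod 3557 for i = 0, 1, …:
  i=0: 3130   i=1: 778   i=2: 1623   i=3: 2924
  i=4: 2936   i=5: 1498   i=6: 711   i=7: 1945
  i=8: 2279   i=9: 196     …   i=40: 506
  i=41: 1019
Match at i=41, j=38: k = 41·60 + 38 = 2498.

2498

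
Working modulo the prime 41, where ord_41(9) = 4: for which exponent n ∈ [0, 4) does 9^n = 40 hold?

Successive powers of 9 modulo 41:
  9^0=1  9^1=9  9^2=40
So 9^2 ≡ 40 (mod 41), giving n = 2.

2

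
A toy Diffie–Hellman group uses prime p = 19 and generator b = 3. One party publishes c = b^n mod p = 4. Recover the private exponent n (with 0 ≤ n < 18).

Successive powers of 3 modulo 19:
  3^0=1  3^1=3  3^2=9  3^3=8  3^4=5  3^5=15
  3^6=7  3^7=2  3^8=6  3^9=18  3^10=16  3^11=10
  3^12=11  3^13=14  3^14=4
So 3^14 ≡ 4 (mod 19), giving n = 14.

14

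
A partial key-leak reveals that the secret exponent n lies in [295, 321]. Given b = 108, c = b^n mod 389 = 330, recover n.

Compute 108^295 mod 389 = 250, then multiply by 108 repeatedly:
  108^295=250  108^296=159  108^297=56  108^298=213  108^299=53
  108^300=278  108^301=71  108^302=277  108^303=352  108^304=283
  108^305=222  108^306=247  108^307=224  108^308=74  108^309=212
  108^310=334  108^311=284  108^312=330
Found 330 at exponent 312.

312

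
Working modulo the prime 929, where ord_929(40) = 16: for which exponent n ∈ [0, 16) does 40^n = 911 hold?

6

Successive powers of 40 modulo 929:
  40^0=1  40^1=40  40^2=671  40^3=828  40^4=605  40^5=46
  40^6=911
So 40^6 ≡ 911 (mod 929), giving n = 6.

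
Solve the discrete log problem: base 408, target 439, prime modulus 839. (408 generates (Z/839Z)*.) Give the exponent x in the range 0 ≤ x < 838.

Baby-step giant-step with m = ceil(sqrt(838)) = 29.
Baby table (408^j mod 839 for j=0..28):
  0:1  1:408  2:342  3:262  4:343  5:670  6:685  7:93
  8:189  9:763  10:35  11:17  12:224  13:780  14:259  15:797
  16:483  17:738  18:742  19:696  20:386  21:595  22:289  23:452
  24:675  25:208  26:125  27:660  28:800
Giant step factor: 408^(-29) ≡ 434 (mod 839).
Scan 439·434^i mod 839 for i = 0, 1, …:
  i=0: 439   i=1: 73   i=2: 639   i=3: 456
  i=4: 739   i=5: 228   i=6: 789   i=7: 114
  i=8: 814   i=9: 57   i=10: 407   i=11: 448
  i=12: 623   i=13: 224
Match at i=13, j=12: x = 13·29 + 12 = 389.

389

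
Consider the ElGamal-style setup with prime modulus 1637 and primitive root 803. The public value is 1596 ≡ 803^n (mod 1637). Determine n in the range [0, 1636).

Baby-step giant-step with m = ceil(sqrt(1636)) = 41.
Baby table (803^j mod 1637 for j=0..40):
  0:1  1:803  2:1468  3:164  4:732  5:113  6:704  7:547
  8:525  9:866  10:1310  11:976  12:1242  13:393  14:1275  15:700
  16:609  17:1201  18:210  19:19  20:524  21:63  22:1479  23:812
  24:510  25:280  26:571  27:153  28:84  29:335  30:537  31:680
  32:919  33:1307  34:204  35:112  36:1538  37:716  38:361  39:134
  40:1197
Giant step factor: 803^(-41) ≡ 981 (mod 1637).
Scan 1596·981^i mod 1637 for i = 0, 1, …:
  i=0: 1596   i=1: 704
Match at i=1, j=6: n = 1·41 + 6 = 47.

47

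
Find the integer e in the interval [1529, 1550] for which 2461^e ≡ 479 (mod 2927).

1538

Compute 2461^1529 mod 2927 = 87, then multiply by 2461 repeatedly:
  2461^1529=87  2461^1530=436  2461^1531=1714  2461^1532=347  2461^1533=2210
  2461^1534=444  2461^1535=913  2461^1536=1884  2461^1537=156  2461^1538=479
Found 479 at exponent 1538.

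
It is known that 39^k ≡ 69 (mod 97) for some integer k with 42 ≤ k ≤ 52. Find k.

45

Compute 39^42 mod 97 = 89, then multiply by 39 repeatedly:
  39^42=89  39^43=76  39^44=54  39^45=69
Found 69 at exponent 45.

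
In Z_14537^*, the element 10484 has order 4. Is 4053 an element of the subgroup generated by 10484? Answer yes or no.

yes

⟨10484⟩ has order 4; its elements mod 14537 are {1, 4053, 10484, 14536}.
4053 is in this set.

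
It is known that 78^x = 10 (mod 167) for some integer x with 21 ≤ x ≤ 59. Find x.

45

Compute 78^21 mod 167 = 163, then multiply by 78 repeatedly:
  78^21=163  78^22=22  78^23=46  78^24=81  78^25=139
  78^26=154  78^27=155  78^28=66  78^29=138  78^30=76
  78^31=83  78^32=128  78^33=131  78^34=31  78^35=80
  78^36=61  78^37=82  78^38=50  78^39=59  78^40=93
  78^41=73  78^42=16  78^43=79  78^44=150  78^45=10
Found 10 at exponent 45.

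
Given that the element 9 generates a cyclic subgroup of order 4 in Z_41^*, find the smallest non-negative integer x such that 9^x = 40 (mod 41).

Successive powers of 9 modulo 41:
  9^0=1  9^1=9  9^2=40
So 9^2 ≡ 40 (mod 41), giving x = 2.

2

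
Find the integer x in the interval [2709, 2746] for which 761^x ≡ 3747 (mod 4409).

2725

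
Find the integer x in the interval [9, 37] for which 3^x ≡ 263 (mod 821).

34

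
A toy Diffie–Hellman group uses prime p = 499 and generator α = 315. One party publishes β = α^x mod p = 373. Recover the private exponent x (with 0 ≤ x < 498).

173

Baby-step giant-step with m = ceil(sqrt(498)) = 23.
Baby table (315^j mod 499 for j=0..22):
  0:1  1:315  2:423  3:12  4:287  5:86  6:144  7:450
  8:34  9:231  10:410  11:408  12:277  13:429  14:405  15:330
  16:158  17:369  18:467  19:399  20:436  21:115  22:297
Giant step factor: 315^(-23) ≡ 266 (mod 499).
Scan 373·266^i mod 499 for i = 0, 1, …:
  i=0: 373   i=1: 416   i=2: 377   i=3: 482
  i=4: 468   i=5: 237   i=6: 168   i=7: 277
Match at i=7, j=12: x = 7·23 + 12 = 173.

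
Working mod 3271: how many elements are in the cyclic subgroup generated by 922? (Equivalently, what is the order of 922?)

3270

The order of 922 must divide p − 1 = 3270 = 2 · 3 · 5 · 109.
Divisors: 1, 2, 3, 5, 6, 10, 15, 30, 109, 218, 327, 545, 654, 1090, 1635, 3270.
Check each in increasing order: 922^1 ≡ 922;  922^2 ≡ 2895;  922^3 ≡ 54;  922^5 ≡ 2593;  922^6 ≡ 2916;  922^10 ≡ 1744;  922^15 ≡ 1670;  922^30 ≡ 2008;  922^109 ≡ 1475;  922^218 ≡ 410;  922^327 ≡ 2886;  922^545 ≡ 2429;  922^654 ≡ 1030;  922^1090 ≡ 2428;  922^1635 ≡ 3270;  922^3270 ≡ 1.
Smallest exponent giving 1 is 3270.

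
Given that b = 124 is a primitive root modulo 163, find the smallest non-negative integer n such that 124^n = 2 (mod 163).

Baby-step giant-step with m = ceil(sqrt(162)) = 13.
Baby table (124^j mod 163 for j=0..12):
  0:1  1:124  2:54  3:13  4:145  5:50  6:6  7:92
  8:161  9:78  10:55  11:137  12:36
Giant step factor: 124^(-13) ≡ 44 (mod 163).
Scan 2·44^i mod 163 for i = 0, 1, …:
  i=0: 2   i=1: 88   i=2: 123   i=3: 33
  i=4: 148   i=5: 155   i=6: 137
Match at i=6, j=11: n = 6·13 + 11 = 89.

89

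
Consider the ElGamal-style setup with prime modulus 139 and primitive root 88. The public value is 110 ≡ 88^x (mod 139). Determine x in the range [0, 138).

Baby-step giant-step with m = ceil(sqrt(138)) = 12.
Baby table (88^j mod 139 for j=0..11):
  0:1  1:88  2:99  3:94  4:71  5:132  6:79  7:2
  8:37  9:59  10:49  11:3
Giant step factor: 88^(-12) ≡ 129 (mod 139).
Scan 110·129^i mod 139 for i = 0, 1, …:
  i=0: 110   i=1: 12   i=2: 19   i=3: 88
Match at i=3, j=1: x = 3·12 + 1 = 37.

37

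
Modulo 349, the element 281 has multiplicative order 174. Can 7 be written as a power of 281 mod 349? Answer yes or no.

no

7 ∈ ⟨281⟩ iff 7^174 ≡ 1 (mod 349), since |⟨281⟩| = 174.
7^174 mod 349 = 348.
Since 348 ≠ 1, 7 does not lie in the subgroup.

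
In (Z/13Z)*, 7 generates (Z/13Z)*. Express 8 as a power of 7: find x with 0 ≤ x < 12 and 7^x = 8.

9

Successive powers of 7 modulo 13:
  7^0=1  7^1=7  7^2=10  7^3=5  7^4=9  7^5=11
  7^6=12  7^7=6  7^8=3  7^9=8
So 7^9 ≡ 8 (mod 13), giving x = 9.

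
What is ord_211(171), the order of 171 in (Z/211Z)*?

7

The order of 171 must divide p − 1 = 210 = 2 · 3 · 5 · 7.
Divisors: 1, 2, 3, 5, 6, 7, 10, 14, 15, 21, 30, 35, 42, 70, 105, 210.
Check each in increasing order: 171^1 ≡ 171;  171^2 ≡ 123;  171^3 ≡ 144;  171^5 ≡ 199;  171^6 ≡ 58;  171^7 ≡ 1.
Smallest exponent giving 1 is 7.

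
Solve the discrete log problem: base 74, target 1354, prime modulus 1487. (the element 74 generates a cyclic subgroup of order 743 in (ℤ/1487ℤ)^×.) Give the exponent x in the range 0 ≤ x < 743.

144

Baby-step giant-step with m = ceil(sqrt(743)) = 28.
Baby table (74^j mod 1487 for j=0..27):
  0:1  1:74  2:1015  3:760  4:1221  5:1134  6:644  7:72
  8:867  9:217  10:1188  11:179  12:1350  13:271  14:723  15:1457
  16:754  17:777  18:992  19:545  20:181  21:11  22:814  23:756
  24:925  25:48  26:578  27:1136
Giant step factor: 74^(-28) ≡ 92 (mod 1487).
Scan 1354·92^i mod 1487 for i = 0, 1, …:
  i=0: 1354   i=1: 1147   i=2: 1434   i=3: 1072
  i=4: 482   i=5: 1221
Match at i=5, j=4: x = 5·28 + 4 = 144.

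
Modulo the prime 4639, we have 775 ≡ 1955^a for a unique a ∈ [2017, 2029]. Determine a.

2029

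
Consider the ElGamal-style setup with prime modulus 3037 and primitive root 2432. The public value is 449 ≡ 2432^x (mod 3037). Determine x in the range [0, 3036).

Baby-step giant-step with m = ceil(sqrt(3036)) = 56.
Baby table (2432^j mod 3037 for j=0..55):
  0:1  1:2432  2:1585  3:767  4:626  5:895  6:2148  7:296
  8:103  9:1462  10:2294  11:39  12:701  13:1075  14:2580  15:118
  16:1498  17:1773  18:2433  19:980  20:2352  21:1393  22:1521  23:6
  24:2444  25:399  26:1565  27:719  28:2333  29:740  30:1776  31:618
  32:2698  33:1616  34:234  35:1169  36:376  37:295  38:708  39:2914
  40:1527  41:2450  42:2843  43:1964  44:2284  45:15  46:36  47:2516
  48:2394  49:279  50:1277  51:1850  52:1403  53:1545  54:671  55:1003
Giant step factor: 2432^(-56) ≡ 244 (mod 3037).
Scan 449·244^i mod 3037 for i = 0, 1, …:
  i=0: 449   i=1: 224   i=2: 3027   i=3: 597
  i=4: 2929   i=5: 981   i=6: 2478   i=7: 269
  i=8: 1859   i=9: 1083     …   i=48: 1388
  i=49: 1565
Match at i=49, j=26: x = 49·56 + 26 = 2770.

2770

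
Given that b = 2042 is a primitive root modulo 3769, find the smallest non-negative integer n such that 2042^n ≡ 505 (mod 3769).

Baby-step giant-step with m = ceil(sqrt(3768)) = 62.
Baby table (2042^j mod 3769 for j=0..61):
  0:1  1:2042  2:1250  3:887  4:2134  5:664  6:2817  7:820
  8:1004  9:3601  10:3692  11:1064  12:1744  13:3312  14:1518  15:1638
  16:1693  17:933  18:1841  19:1629  20:2160  21:990  22:1396  23:1268
  24:3722  25:2020  26:1554  27:3539  28:1465  29:2713  30:3285  31:2919
  32:1809  33:358  34:3619  35:2758  36:950  37:2634  38:265  39:2163
  40:3347  41:1377  42:160  43:2586  44:243  45:2467  46:2230  47:708
  48:2209  49:3054  50:2342  51:3272  52:2756  53:635  54:134  55:2260
  56:1664  57:2019  58:3281  59:2289  60:578  61:579
Giant step factor: 2042^(-62) ≡ 3050 (mod 3769).
Scan 505·3050^i mod 3769 for i = 0, 1, …:
  i=0: 505   i=1: 2498   i=2: 1751   i=3: 3646
  i=4: 1750   i=5: 596   i=6: 1142   i=7: 544
  i=8: 840   i=9: 2849     …   i=34: 3101
  i=35: 1629
Match at i=35, j=19: n = 35·62 + 19 = 2189.

2189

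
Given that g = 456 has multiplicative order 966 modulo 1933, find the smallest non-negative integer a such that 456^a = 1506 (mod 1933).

176

Baby-step giant-step with m = ceil(sqrt(966)) = 32.
Baby table (456^j mod 1933 for j=0..31):
  0:1  1:456  2:1105  3:1300  4:1302  5:281  6:558  7:1225
  8:1896  9:525  10:1641  11:225  12:151  13:1201  14:617  15:1067
  16:1369  17:1838  18:1139  19:1340  20:212  21:22  22:367  23:1114
  24:1538  25:1582  26:383  27:678  28:1821  29:1119  30:1885  31:1308
Giant step factor: 456^(-32) ≡ 255 (mod 1933).
Scan 1506·255^i mod 1933 for i = 0, 1, …:
  i=0: 1506   i=1: 1296   i=2: 1870   i=3: 1332
  i=4: 1385   i=5: 1369
Match at i=5, j=16: a = 5·32 + 16 = 176.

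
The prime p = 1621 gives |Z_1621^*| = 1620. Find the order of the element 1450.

The order of 1450 must divide p − 1 = 1620 = 2^2 · 3^4 · 5.
Divisors: 1, 2, 3, 4, 5, 6, 9, 10, 12, 15, 18, 20, 27, 30, 36, 45, 54, 60, 81, 90, 108, 135, 162, 180, 270, 324, 405, 540, 810, 1620.
Check each in increasing order: 1450^1 ≡ 1450;  1450^2 ≡ 63;  1450^3 ≡ 574;  1450^4 ≡ 727;  1450^5 ≡ 500;  1450^6 ≡ 413;  1450^9 ≡ 396;  1450^10 ≡ 366;  1450^12 ≡ 364;  1450^15 ≡ 1448;  1450^18 ≡ 1200;  1450^20 ≡ 1034;  1450^27 ≡ 247;  1450^30 ≡ 751;  1450^36 ≡ 552;  1450^45 ≡ 1378;  1450^54 ≡ 1032;  1450^60 ≡ 1514;  1450^81 ≡ 407;  1450^90 ≡ 693;  1450^108 ≡ 27;  1450^135 ≡ 185;  1450^162 ≡ 307;  1450^180 ≡ 433;  1450^270 ≡ 184;  1450^324 ≡ 231;  1450^405 ≡ 1620;  1450^540 ≡ 1436;  1450^810 ≡ 1.
Smallest exponent giving 1 is 810.

810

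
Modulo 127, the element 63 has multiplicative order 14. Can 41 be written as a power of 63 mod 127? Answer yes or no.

no

41 ∈ ⟨63⟩ iff 41^14 ≡ 1 (mod 127), since |⟨63⟩| = 14.
41^14 mod 127 = 52.
Since 52 ≠ 1, 41 does not lie in the subgroup.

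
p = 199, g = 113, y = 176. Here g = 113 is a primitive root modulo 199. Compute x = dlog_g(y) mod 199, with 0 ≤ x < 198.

119

Baby-step giant-step with m = ceil(sqrt(198)) = 15.
Baby table (113^j mod 199 for j=0..14):
  0:1  1:113  2:33  3:147  4:94  5:75  6:117  7:87
  8:80  9:85  10:53  11:19  12:157  13:30  14:7
Giant step factor: 113^(-15) ≡ 159 (mod 199).
Scan 176·159^i mod 199 for i = 0, 1, …:
  i=0: 176   i=1: 124   i=2: 15   i=3: 196
  i=4: 120   i=5: 175   i=6: 164   i=7: 7
Match at i=7, j=14: x = 7·15 + 14 = 119.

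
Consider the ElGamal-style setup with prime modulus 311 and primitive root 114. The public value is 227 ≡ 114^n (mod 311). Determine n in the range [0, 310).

Baby-step giant-step with m = ceil(sqrt(310)) = 18.
Baby table (114^j mod 311 for j=0..17):
  0:1  1:114  2:245  3:251  4:2  5:228  6:179  7:191
  8:4  9:145  10:47  11:71  12:8  13:290  14:94  15:142
  16:16  17:269
Giant step factor: 114^(-18) ≡ 134 (mod 311).
Scan 227·134^i mod 311 for i = 0, 1, …:
  i=0: 227   i=1: 251
Match at i=1, j=3: n = 1·18 + 3 = 21.

21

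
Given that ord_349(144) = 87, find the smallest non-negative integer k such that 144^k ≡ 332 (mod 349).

Baby-step giant-step with m = ceil(sqrt(87)) = 10.
Baby table (144^j mod 349 for j=0..9):
  0:1  1:144  2:145  3:289  4:85  5:25  6:110  7:135
  8:245  9:31
Giant step factor: 144^(-10) ≡ 196 (mod 349).
Scan 332·196^i mod 349 for i = 0, 1, …:
  i=0: 332   i=1: 158   i=2: 256   i=3: 269
  i=4: 25
Match at i=4, j=5: k = 4·10 + 5 = 45.

45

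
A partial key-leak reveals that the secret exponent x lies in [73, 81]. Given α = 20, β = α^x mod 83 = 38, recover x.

78

Compute 20^73 mod 83 = 39, then multiply by 20 repeatedly:
  20^73=39  20^74=33  20^75=79  20^76=3  20^77=60
  20^78=38
Found 38 at exponent 78.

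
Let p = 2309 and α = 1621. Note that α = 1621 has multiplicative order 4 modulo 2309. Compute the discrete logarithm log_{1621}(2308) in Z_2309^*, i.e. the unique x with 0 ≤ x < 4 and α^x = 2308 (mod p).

Successive powers of 1621 modulo 2309:
  1621^0=1  1621^1=1621  1621^2=2308
So 1621^2 ≡ 2308 (mod 2309), giving x = 2.

2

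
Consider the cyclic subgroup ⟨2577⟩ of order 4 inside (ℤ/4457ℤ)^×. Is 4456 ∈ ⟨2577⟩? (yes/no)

yes

⟨2577⟩ has order 4; its elements mod 4457 are {1, 1880, 2577, 4456}.
4456 is in this set.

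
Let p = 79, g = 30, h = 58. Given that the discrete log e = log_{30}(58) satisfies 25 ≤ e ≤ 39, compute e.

27

Compute 30^25 mod 79 = 35, then multiply by 30 repeatedly:
  30^25=35  30^26=23  30^27=58
Found 58 at exponent 27.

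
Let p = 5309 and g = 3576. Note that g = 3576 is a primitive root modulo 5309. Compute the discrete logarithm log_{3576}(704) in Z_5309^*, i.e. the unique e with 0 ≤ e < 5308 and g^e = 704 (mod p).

Baby-step giant-step with m = ceil(sqrt(5308)) = 73.
Baby table (3576^j mod 5309 for j=0..72):
  0:1  1:3576  2:3704  3:4858  4:1160  5:1831  6:1659  7:2431
  8:2423  9:360  10:2582  11:881  12:2219  13:3498  14:844  15:2632
  16:4484  17:1604  18:2184  19:445  20:3929  21:2490  22:1047  23:1227
  24:2518  25:304  26:4068  27:508  28:930  29:2246  30:4488  31:5290
  32:1073  33:3950  34:3260  35:4505  36:2374  37:333  38:1592  39:1744
  40:3778  41:4032  42:4497  43:311  44:2555  45:5200  46:3082  47:5057
  48:1378  49:976  50:2163  51:4984  52:471  53:1343  54:3232  55:5248
  56:4842  57:2343  58:966  59:3566  60:5107  61:4981  62:361  63:849
  64:4585  65:1768  66:4658  67:2675  68:4291  69:1606  70:4027  71:2544
  72:3027
Giant step factor: 3576^(-73) ≡ 2330 (mod 5309).
Scan 704·2330^i mod 5309 for i = 0, 1, …:
  i=0: 704   i=1: 5148   i=2: 1809   i=3: 4933
  i=4: 5214   i=5: 1628   i=6: 2614   i=7: 1197
  i=8: 1785   i=9: 2103     …   i=25: 5105
  i=26: 2490
Match at i=26, j=21: e = 26·73 + 21 = 1919.

1919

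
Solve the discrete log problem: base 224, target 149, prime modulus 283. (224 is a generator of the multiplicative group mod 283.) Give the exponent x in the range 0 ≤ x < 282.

Baby-step giant-step with m = ceil(sqrt(282)) = 17.
Baby table (224^j mod 283 for j=0..16):
  0:1  1:224  2:85  3:79  4:150  5:206  6:15  7:247
  8:143  9:53  10:269  11:260  12:225  13:26  14:164  15:229
  16:73
Giant step factor: 224^(-17) ≡ 178 (mod 283).
Scan 149·178^i mod 283 for i = 0, 1, …:
  i=0: 149   i=1: 203   i=2: 193   i=3: 111
  i=4: 231   i=5: 83   i=6: 58   i=7: 136
  i=8: 153   i=9: 66     …   i=14: 221
  i=15: 1
Match at i=15, j=0: x = 15·17 + 0 = 255.

255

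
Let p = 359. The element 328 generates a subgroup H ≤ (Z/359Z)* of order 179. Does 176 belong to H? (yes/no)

yes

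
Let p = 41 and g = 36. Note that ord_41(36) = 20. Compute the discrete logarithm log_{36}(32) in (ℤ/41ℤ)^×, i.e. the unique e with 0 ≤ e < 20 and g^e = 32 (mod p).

Successive powers of 36 modulo 41:
  36^0=1  36^1=36  36^2=25  36^3=39  36^4=10  36^5=32
So 36^5 ≡ 32 (mod 41), giving e = 5.

5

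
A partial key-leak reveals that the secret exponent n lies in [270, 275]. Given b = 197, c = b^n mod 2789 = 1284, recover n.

270

Compute 197^270 mod 2789 = 1284, then multiply by 197 repeatedly:
  197^270=1284
Found 1284 at exponent 270.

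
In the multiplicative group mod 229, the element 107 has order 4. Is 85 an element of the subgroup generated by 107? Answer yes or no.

no

⟨107⟩ has order 4; its elements mod 229 are {1, 107, 122, 228}.
85 is not in this set.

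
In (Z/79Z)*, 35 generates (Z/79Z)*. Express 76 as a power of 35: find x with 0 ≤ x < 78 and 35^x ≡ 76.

Baby-step giant-step with m = ceil(sqrt(78)) = 9.
Baby table (35^j mod 79 for j=0..8):
  0:1  1:35  2:40  3:57  4:20  5:68  6:10  7:34
  8:5
Giant step factor: 35^(-9) ≡ 14 (mod 79).
Scan 76·14^i mod 79 for i = 0, 1, …:
  i=0: 76   i=1: 37   i=2: 44   i=3: 63
  i=4: 13   i=5: 24   i=6: 20
Match at i=6, j=4: x = 6·9 + 4 = 58.

58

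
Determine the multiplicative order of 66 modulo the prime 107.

The order of 66 must divide p − 1 = 106 = 2 · 53.
Divisors: 1, 2, 53, 106.
Check each in increasing order: 66^1 ≡ 66;  66^2 ≡ 76;  66^53 ≡ 106;  66^106 ≡ 1.
Smallest exponent giving 1 is 106.

106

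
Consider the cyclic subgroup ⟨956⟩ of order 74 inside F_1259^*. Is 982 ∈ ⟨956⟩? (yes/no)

982 ∈ ⟨956⟩ iff 982^74 ≡ 1 (mod 1259), since |⟨956⟩| = 74.
982^74 mod 1259 = 1.
Since 1 = 1, 982 lies in the subgroup.

yes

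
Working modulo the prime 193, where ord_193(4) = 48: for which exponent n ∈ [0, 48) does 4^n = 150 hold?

30

Baby-step giant-step with m = ceil(sqrt(48)) = 7.
Baby table (4^j mod 193 for j=0..6):
  0:1  1:4  2:16  3:64  4:63  5:59  6:43
Giant step factor: 4^(-7) ≡ 147 (mod 193).
Scan 150·147^i mod 193 for i = 0, 1, …:
  i=0: 150   i=1: 48   i=2: 108   i=3: 50
  i=4: 16
Match at i=4, j=2: n = 4·7 + 2 = 30.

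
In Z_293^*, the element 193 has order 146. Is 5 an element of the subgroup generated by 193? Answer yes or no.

5 ∈ ⟨193⟩ iff 5^146 ≡ 1 (mod 293), since |⟨193⟩| = 146.
5^146 mod 293 = 292.
Since 292 ≠ 1, 5 does not lie in the subgroup.

no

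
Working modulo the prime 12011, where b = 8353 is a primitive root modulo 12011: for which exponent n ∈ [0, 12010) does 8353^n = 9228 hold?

1341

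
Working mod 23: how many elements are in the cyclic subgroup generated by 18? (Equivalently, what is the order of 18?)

11

The order of 18 must divide p − 1 = 22 = 2 · 11.
Divisors: 1, 2, 11, 22.
Check each in increasing order: 18^1 ≡ 18;  18^2 ≡ 2;  18^11 ≡ 1.
Smallest exponent giving 1 is 11.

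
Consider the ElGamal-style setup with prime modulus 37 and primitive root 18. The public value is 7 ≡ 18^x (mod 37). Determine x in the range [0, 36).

4

Successive powers of 18 modulo 37:
  18^0=1  18^1=18  18^2=28  18^3=23  18^4=7
So 18^4 ≡ 7 (mod 37), giving x = 4.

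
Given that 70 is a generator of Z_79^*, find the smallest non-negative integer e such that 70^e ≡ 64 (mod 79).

Baby-step giant-step with m = ceil(sqrt(78)) = 9.
Baby table (70^j mod 79 for j=0..8):
  0:1  1:70  2:2  3:61  4:4  5:43  6:8  7:7
  8:16
Giant step factor: 70^(-9) ≡ 17 (mod 79).
Scan 64·17^i mod 79 for i = 0, 1, …:
  i=0: 64   i=1: 61
Match at i=1, j=3: e = 1·9 + 3 = 12.

12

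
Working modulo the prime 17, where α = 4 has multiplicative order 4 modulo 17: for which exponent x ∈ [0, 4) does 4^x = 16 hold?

Successive powers of 4 modulo 17:
  4^0=1  4^1=4  4^2=16
So 4^2 ≡ 16 (mod 17), giving x = 2.

2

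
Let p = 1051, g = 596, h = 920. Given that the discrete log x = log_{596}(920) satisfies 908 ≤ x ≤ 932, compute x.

926

Compute 596^908 mod 1051 = 873, then multiply by 596 repeatedly:
  596^908=873  596^909=63  596^910=763  596^911=716  596^912=30
  596^913=13  596^914=391  596^915=765  596^916=857  596^917=1037
  596^918=64  596^919=308  596^920=694  596^921=581  596^922=497
  596^923=881  596^924=627  596^925=587  596^926=920
Found 920 at exponent 926.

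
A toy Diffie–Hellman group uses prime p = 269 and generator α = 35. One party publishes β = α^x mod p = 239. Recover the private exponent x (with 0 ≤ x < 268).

Baby-step giant-step with m = ceil(sqrt(268)) = 17.
Baby table (35^j mod 269 for j=0..16):
  0:1  1:35  2:149  3:104  4:143  5:163  6:56  7:77
  8:5  9:175  10:207  11:251  12:177  13:8  14:11  15:116
  16:25
Giant step factor: 35^(-17) ≡ 91 (mod 269).
Scan 239·91^i mod 269 for i = 0, 1, …:
  i=0: 239   i=1: 229   i=2: 126   i=3: 168
  i=4: 224   i=5: 209   i=6: 189   i=7: 252
  i=8: 67   i=9: 179   i=10: 149
Match at i=10, j=2: x = 10·17 + 2 = 172.

172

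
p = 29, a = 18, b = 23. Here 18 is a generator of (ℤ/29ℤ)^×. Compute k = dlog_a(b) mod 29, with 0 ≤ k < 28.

12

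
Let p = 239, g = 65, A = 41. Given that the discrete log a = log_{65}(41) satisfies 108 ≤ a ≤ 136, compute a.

Compute 65^108 mod 239 = 20, then multiply by 65 repeatedly:
  65^108=20  65^109=105  65^110=133  65^111=41
Found 41 at exponent 111.

111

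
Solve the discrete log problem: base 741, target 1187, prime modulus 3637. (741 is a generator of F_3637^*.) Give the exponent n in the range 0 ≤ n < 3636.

3623

Baby-step giant-step with m = ceil(sqrt(3636)) = 61.
Baby table (741^j mod 3637 for j=0..60):
  0:1  1:741  2:3531  3:1468  4:325  5:783  6:1920  7:653
  8:152  9:3522  10:2073  11:1279  12:2119  13:2632  14:880  15:1057
  16:1282  17:705  18:2314  19:1647  20:2032  21:3631  22:2828  23:636
  24:2103  25:1687  26:2576  27:3028  28:3356  29:2725  30:690  31:2110
  32:3237  33:1834  34:2393  35:1994  36:932  37:3219  38:3044  39:664
  40:1029  41:2356  42:36  43:1217  44:3458  45:1930  46:789  47:2729
  48:17  49:1686  50:1835  51:3134  52:1888  53:2400  54:3544  55:190
  56:2584  57:1682  58:2508  59:3558  60:3290
Giant step factor: 741^(-61) ≡ 3065 (mod 3637).
Scan 1187·3065^i mod 3637 for i = 0, 1, …:
  i=0: 1187   i=1: 1155   i=2: 1274   i=3: 2309
  i=4: 3120   i=5: 1127   i=6: 2742   i=7: 2760
  i=8: 3375   i=9: 747     …   i=58: 168
  i=59: 2103
Match at i=59, j=24: n = 59·61 + 24 = 3623.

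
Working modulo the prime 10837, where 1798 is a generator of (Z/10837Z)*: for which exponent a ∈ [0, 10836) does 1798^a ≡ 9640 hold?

7054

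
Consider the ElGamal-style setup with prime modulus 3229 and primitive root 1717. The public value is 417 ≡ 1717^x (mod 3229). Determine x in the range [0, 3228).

2099

Baby-step giant-step with m = ceil(sqrt(3228)) = 57.
Baby table (1717^j mod 3229 for j=0..56):
  0:1  1:1717  2:12  3:1230  4:144  5:1844  6:1728  7:2754
  8:1362  9:758  10:199  11:2638  12:2388  13:2595  14:2824  15:2079
  16:1598  17:2345  18:3031  19:2308  20:853  21:1864  22:549  23:2994
  24:130  25:409  26:1560  27:1679  28:2575  29:774  30:1839  31:2830
  32:2694  33:1670  34:38  35:666  36:456  37:1534  38:2243  39:2263
  40:1084  41:1324  42:92  43:2972  44:1104  45:145  46:332  47:1740
  48:755  49:1506  50:2602  51:1927  52:2163  53:521  54:124  55:3023
  56:1488
Giant step factor: 1717^(-57) ≡ 1992 (mod 3229).
Scan 417·1992^i mod 3229 for i = 0, 1, …:
  i=0: 417   i=1: 811   i=2: 1012   i=3: 1008
  i=4: 2727   i=5: 1006   i=6: 1972   i=7: 1760
  i=8: 2455   i=9: 1654     …   i=35: 2977
  i=36: 1740
Match at i=36, j=47: x = 36·57 + 47 = 2099.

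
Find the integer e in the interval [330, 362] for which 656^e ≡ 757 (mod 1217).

Compute 656^330 mod 1217 = 674, then multiply by 656 repeatedly:
  656^330=674  656^331=373  656^332=71  656^333=330  656^334=1071
  656^335=367  656^336=1003  656^337=788  656^338=920  656^339=1105
  656^340=765  656^341=436  656^342=21  656^343=389  656^344=831
  656^345=1137  656^346=1068  656^347=833  656^348=15  656^349=104
  656^350=72  656^351=986  656^352=589  656^353=595  656^354=880
  656^355=422  656^356=573  656^357=1052  656^358=73  656^359=425
  656^360=107  656^361=823  656^362=757
Found 757 at exponent 362.

362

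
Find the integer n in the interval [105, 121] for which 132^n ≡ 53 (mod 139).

121

Compute 132^105 mod 139 = 75, then multiply by 132 repeatedly:
  132^105=75  132^106=31  132^107=61  132^108=129  132^109=70
  132^110=66  132^111=94  132^112=37  132^113=19  132^114=6
  132^115=97  132^116=16  132^117=27  132^118=89  132^119=72
  132^120=52  132^121=53
Found 53 at exponent 121.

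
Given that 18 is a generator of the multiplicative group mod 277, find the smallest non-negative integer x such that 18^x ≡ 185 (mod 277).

Baby-step giant-step with m = ceil(sqrt(276)) = 17.
Baby table (18^j mod 277 for j=0..16):
  0:1  1:18  2:47  3:15  4:270  5:151  6:225  7:172
  8:49  9:51  10:87  11:181  12:211  13:197  14:222  15:118
  16:185
Giant step factor: 18^(-17) ≡ 231 (mod 277).
Scan 185·231^i mod 277 for i = 0, 1, …:
  i=0: 185
Match at i=0, j=16: x = 0·17 + 16 = 16.

16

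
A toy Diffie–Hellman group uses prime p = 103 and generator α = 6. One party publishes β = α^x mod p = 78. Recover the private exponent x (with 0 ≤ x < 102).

Baby-step giant-step with m = ceil(sqrt(102)) = 11.
Baby table (6^j mod 103 for j=0..10):
  0:1  1:6  2:36  3:10  4:60  5:51  6:100  7:85
  8:98  9:73  10:26
Giant step factor: 6^(-11) ≡ 35 (mod 103).
Scan 78·35^i mod 103 for i = 0, 1, …:
  i=0: 78   i=1: 52   i=2: 69   i=3: 46
  i=4: 65   i=5: 9   i=6: 6
Match at i=6, j=1: x = 6·11 + 1 = 67.

67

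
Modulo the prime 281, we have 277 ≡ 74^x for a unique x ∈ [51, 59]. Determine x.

52

Compute 74^51 mod 281 = 205, then multiply by 74 repeatedly:
  74^51=205  74^52=277
Found 277 at exponent 52.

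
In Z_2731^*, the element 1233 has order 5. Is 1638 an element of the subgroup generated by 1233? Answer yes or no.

no

1638 ∈ ⟨1233⟩ iff 1638^5 ≡ 1 (mod 2731), since |⟨1233⟩| = 5.
1638^5 mod 2731 = 2668.
Since 2668 ≠ 1, 1638 does not lie in the subgroup.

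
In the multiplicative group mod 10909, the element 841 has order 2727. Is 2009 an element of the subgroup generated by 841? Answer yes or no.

no

2009 ∈ ⟨841⟩ iff 2009^2727 ≡ 1 (mod 10909), since |⟨841⟩| = 2727.
2009^2727 mod 10909 = 2060.
Since 2060 ≠ 1, 2009 does not lie in the subgroup.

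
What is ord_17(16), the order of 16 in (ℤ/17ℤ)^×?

2

The order of 16 must divide p − 1 = 16 = 2^4.
Divisors: 1, 2, 4, 8, 16.
Check each in increasing order: 16^1 ≡ 16;  16^2 ≡ 1.
Smallest exponent giving 1 is 2.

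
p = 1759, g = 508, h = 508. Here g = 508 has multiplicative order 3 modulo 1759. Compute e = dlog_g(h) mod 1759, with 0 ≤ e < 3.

1

Successive powers of 508 modulo 1759:
  508^0=1  508^1=508
So 508^1 ≡ 508 (mod 1759), giving e = 1.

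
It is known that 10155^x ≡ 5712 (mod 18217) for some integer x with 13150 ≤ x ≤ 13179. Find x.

Compute 10155^13150 mod 18217 = 682, then multiply by 10155 repeatedly:
  10155^13150=682  10155^13151=3250  10155^13152=12763  10155^13153=12527  10155^13154=2374
  10155^13155=6879  10155^13156=12267  10155^13157=3539  10155^13158=14621  10155^13159=7705
  10155^13160=2260  10155^13161=15097  10155^13162=13980  10155^13163=1819  10155^13164=18124
  10155^13165=2869  10155^13166=5712
Found 5712 at exponent 13166.

13166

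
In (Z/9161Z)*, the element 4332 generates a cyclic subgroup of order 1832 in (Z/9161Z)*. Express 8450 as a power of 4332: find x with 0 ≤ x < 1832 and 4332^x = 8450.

Baby-step giant-step with m = ceil(sqrt(1832)) = 43.
Baby table (4332^j mod 9161 for j=0..42):
  0:1  1:4332  2:4496  3:386  4:4850  5:4027  6:2420  7:3256
  8:6213  9:8859  10:1759  11:7197  12:2521  13:1060  14:2259  15:2040
  16:6076  17:1679  18:8755  19:120  20:6824  21:8182  22:515  23:4857
  24:6868  25:6409  26:5958  27:3519  28:404  29:377  30:2506  31:207
  32:8107  33:5411  34:6614  35:5401  36:9099  37:6246  38:5239  39:3551
  40:1613  41:6834  42:5697
Giant step factor: 4332^(-43) ≡ 1971 (mod 9161).
Scan 8450·1971^i mod 9161 for i = 0, 1, …:
  i=0: 8450   i=1: 252   i=2: 1998   i=3: 7989
  i=4: 7721   i=5: 1670   i=6: 2771   i=7: 1685
  i=8: 4853   i=9: 1179   i=10: 6076
Match at i=10, j=16: x = 10·43 + 16 = 446.

446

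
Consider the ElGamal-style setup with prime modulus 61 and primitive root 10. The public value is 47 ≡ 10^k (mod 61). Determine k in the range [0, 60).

40

Baby-step giant-step with m = ceil(sqrt(60)) = 8.
Baby table (10^j mod 61 for j=0..7):
  0:1  1:10  2:39  3:24  4:57  5:21  6:27  7:26
Giant step factor: 10^(-8) ≡ 42 (mod 61).
Scan 47·42^i mod 61 for i = 0, 1, …:
  i=0: 47   i=1: 22   i=2: 9   i=3: 12
  i=4: 16   i=5: 1
Match at i=5, j=0: k = 5·8 + 0 = 40.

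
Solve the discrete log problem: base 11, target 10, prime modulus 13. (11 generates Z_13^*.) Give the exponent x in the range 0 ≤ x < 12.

10

Successive powers of 11 modulo 13:
  11^0=1  11^1=11  11^2=4  11^3=5  11^4=3  11^5=7
  11^6=12  11^7=2  11^8=9  11^9=8  11^10=10
So 11^10 ≡ 10 (mod 13), giving x = 10.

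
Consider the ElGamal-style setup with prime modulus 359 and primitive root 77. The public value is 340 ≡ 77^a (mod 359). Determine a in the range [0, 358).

166

Baby-step giant-step with m = ceil(sqrt(358)) = 19.
Baby table (77^j mod 359 for j=0..18):
  0:1  1:77  2:185  3:244  4:120  5:265  6:301  7:201
  8:40  9:208  10:220  11:67  12:133  13:189  14:193  15:142
  16:164  17:63  18:184
Giant step factor: 77^(-19) ≡ 43 (mod 359).
Scan 340·43^i mod 359 for i = 0, 1, …:
  i=0: 340   i=1: 260   i=2: 51   i=3: 39
  i=4: 241   i=5: 311   i=6: 90   i=7: 280
  i=8: 193
Match at i=8, j=14: a = 8·19 + 14 = 166.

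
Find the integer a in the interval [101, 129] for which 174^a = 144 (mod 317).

106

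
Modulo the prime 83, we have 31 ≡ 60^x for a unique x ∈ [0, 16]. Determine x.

2

Compute 60^0 mod 83 = 1, then multiply by 60 repeatedly:
  60^0=1  60^1=60  60^2=31
Found 31 at exponent 2.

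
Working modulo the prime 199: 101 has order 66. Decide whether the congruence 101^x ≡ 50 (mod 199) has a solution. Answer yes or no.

50 ∈ ⟨101⟩ iff 50^66 ≡ 1 (mod 199), since |⟨101⟩| = 66.
50^66 mod 199 = 106.
Since 106 ≠ 1, 50 does not lie in the subgroup.

no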